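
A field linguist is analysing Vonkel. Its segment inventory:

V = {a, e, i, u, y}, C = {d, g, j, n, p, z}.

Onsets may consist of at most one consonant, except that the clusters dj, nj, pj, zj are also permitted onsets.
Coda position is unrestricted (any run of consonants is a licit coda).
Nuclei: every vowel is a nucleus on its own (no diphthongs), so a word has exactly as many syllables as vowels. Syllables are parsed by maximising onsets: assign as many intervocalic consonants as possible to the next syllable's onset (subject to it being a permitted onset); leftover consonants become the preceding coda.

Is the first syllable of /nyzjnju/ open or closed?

closed

The vowels are y, u — 2 nuclei, so 2 syllables.
Between /y/ (V1) and /u/ (V2): /zjnj/ — longest licit onset from the right is /nj/, leaving /zj/ as coda.
So the parse is nyzj.nju.
Syllable 1 is /nyzj/ with coda /zj/, so it is closed.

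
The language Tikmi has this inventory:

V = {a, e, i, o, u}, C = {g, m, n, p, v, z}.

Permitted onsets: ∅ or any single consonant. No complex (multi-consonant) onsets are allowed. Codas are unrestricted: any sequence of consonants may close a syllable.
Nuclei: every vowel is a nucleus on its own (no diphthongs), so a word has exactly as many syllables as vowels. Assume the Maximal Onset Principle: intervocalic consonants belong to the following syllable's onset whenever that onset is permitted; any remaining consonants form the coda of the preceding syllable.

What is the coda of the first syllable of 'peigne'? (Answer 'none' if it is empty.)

none

Nuclei (vowels): e, i, e → 3 syllables.
σ1/σ2 boundary: nothing intervenes; syllable break is V.V.
σ2/σ3 boundary: /gn/ splits as /g/ + /n/ (/n/ is the longest suffix that is a licit onset).
Putting it together: pe.ig.ne.
Syllable 1 is /pe/: onset /p/, nucleus /e/, coda ∅.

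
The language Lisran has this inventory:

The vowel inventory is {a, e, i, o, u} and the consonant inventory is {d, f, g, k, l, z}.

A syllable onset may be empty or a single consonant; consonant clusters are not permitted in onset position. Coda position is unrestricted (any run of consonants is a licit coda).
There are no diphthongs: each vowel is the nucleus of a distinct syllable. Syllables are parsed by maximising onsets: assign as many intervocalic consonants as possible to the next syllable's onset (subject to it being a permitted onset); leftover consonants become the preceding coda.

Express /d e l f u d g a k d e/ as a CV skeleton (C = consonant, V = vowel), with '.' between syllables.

The vowels are e, u, a, e — 4 nuclei, so 4 syllables.
Between /e/ (V1) and /u/ (V2): cluster /lf/ — the longest permitted-onset suffix is /f/; onset = /f/, preceding coda = /l/.
Between /u/ (V2) and /a/ (V3): /dg/ splits as /d/ + /g/ (/g/ is the longest suffix that is a licit onset).
Between /a/ (V3) and /e/ (V4): cluster /kd/ — the longest permitted-onset suffix is /d/; onset = /d/, preceding coda = /k/.
So the parse is del.fud.gak.de.
Mapping each syllable to C/V: /del/ → CVC, /fud/ → CVC, /gak/ → CVC, /de/ → CV.

CVC.CVC.CVC.CV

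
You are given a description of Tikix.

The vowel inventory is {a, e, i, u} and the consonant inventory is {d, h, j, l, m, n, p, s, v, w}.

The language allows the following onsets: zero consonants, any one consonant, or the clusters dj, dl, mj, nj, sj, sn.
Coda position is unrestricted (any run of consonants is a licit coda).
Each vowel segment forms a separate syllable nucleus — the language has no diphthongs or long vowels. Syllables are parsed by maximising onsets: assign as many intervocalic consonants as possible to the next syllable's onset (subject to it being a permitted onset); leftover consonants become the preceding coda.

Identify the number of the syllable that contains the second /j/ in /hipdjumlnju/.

Vowels present: i, u, u; each is a nucleus, giving 3 syllables.
σ1/σ2 boundary: /pdj/ splits as /p/ + /dj/ (/dj/ is the longest suffix that is a licit onset).
σ2/σ3 boundary: /mlnj/ splits as /ml/ + /nj/ (/nj/ is the longest suffix that is a licit onset).
Result: hip.djuml.nju.
The second /j/ is in the onset of syllable 3 (/nju/).

3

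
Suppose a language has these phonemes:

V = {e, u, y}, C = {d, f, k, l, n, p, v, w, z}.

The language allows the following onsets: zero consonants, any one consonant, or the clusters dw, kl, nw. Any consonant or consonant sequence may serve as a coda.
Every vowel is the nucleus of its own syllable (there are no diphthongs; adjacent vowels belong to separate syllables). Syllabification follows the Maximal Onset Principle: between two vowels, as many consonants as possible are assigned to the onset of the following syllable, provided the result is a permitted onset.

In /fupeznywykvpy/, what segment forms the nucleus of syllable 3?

Nuclei (vowels): u, e, y, y, y → 5 syllables.
The third nucleus (vowel 3 from the left) is /y/.

y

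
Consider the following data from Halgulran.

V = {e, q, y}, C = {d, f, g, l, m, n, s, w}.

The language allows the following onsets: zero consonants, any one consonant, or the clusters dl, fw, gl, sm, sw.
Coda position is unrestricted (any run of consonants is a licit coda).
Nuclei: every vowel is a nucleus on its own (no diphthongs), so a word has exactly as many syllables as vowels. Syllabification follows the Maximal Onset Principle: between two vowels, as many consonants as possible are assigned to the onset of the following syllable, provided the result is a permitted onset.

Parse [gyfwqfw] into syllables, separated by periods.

Vowels present: y, q; each is a nucleus, giving 2 syllables.
Between /y/ (V1) and /q/ (V2): /fw/ — entire cluster is a permitted onset → onset /fw/, coda ∅.

gy.fwqfw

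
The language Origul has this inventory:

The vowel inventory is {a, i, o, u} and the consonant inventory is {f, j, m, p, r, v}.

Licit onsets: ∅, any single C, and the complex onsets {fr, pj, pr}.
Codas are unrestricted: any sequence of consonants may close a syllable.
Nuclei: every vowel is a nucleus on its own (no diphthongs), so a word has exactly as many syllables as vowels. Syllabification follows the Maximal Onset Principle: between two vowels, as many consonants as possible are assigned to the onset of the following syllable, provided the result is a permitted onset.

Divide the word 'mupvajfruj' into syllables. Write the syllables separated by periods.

The vowels are u, a, u — 3 nuclei, so 3 syllables.
Between /u/ (V1) and /a/ (V2): /pv/ — longest licit onset from the right is /v/, leaving /p/ as coda.
Between /a/ (V2) and /u/ (V3): /jfr/ splits as /j/ + /fr/ (/fr/ is the longest suffix that is a licit onset).

mup.vaj.fruj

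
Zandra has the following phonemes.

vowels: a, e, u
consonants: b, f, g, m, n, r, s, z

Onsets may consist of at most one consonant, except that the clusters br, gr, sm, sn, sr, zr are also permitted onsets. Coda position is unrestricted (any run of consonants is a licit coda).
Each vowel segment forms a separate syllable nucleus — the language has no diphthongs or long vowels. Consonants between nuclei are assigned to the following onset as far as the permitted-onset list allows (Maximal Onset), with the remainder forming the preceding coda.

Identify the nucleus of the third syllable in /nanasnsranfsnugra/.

Nuclei (vowels): a, a, a, u, a → 5 syllables.
The third nucleus (vowel 3 from the left) is /a/.

a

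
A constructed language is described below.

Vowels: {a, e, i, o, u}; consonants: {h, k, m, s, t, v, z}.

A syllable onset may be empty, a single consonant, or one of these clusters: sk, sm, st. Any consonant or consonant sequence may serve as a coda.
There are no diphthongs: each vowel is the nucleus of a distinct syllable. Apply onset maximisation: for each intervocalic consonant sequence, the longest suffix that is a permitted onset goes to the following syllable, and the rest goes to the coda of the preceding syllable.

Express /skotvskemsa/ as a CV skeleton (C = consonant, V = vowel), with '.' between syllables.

The vowels are o, e, a — 3 nuclei, so 3 syllables.
σ1/σ2 boundary: /tvsk/ — longest licit onset from the right is /sk/, leaving /tv/ as coda.
σ2/σ3 boundary: /ms/; trying suffixes from longest down, /s/ is the first permitted one, so coda /m/ | onset /s/.
Result: skotv.skem.sa.
Mapping each syllable to C/V: /skotv/ → CCVCC, /skem/ → CCVC, /sa/ → CV.

CCVCC.CCVC.CV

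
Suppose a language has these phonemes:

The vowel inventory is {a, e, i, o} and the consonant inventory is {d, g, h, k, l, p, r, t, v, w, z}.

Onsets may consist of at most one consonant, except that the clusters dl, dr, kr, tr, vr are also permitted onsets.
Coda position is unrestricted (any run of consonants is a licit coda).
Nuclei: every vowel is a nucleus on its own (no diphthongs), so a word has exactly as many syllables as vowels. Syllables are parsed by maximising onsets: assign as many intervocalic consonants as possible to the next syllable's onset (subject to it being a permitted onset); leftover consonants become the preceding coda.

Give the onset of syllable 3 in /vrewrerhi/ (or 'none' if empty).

The vowels are e, e, i — 3 nuclei, so 3 syllables.
V1 /e/ – V2 /e/: cluster /wr/ — the longest permitted-onset suffix is /r/; onset = /r/, preceding coda = /w/.
V2 /e/ – V3 /i/: /rh/ — longest licit onset from the right is /h/, leaving /r/ as coda.
So the parse is vrew.rer.hi.
Syllable 3 is /hi/: onset /h/, nucleus /i/, coda ∅.

h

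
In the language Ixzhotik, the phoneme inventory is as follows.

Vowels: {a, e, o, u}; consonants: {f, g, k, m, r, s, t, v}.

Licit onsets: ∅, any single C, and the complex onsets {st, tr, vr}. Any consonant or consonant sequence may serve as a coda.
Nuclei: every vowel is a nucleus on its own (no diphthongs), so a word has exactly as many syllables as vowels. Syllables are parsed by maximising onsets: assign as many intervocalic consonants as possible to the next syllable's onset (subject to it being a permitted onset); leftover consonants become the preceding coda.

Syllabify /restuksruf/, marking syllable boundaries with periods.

re.stuks.ruf

Nuclei (vowels): e, u, u → 3 syllables.
Between /e/ (V1) and /u/ (V2): cluster /st/ — /st/ is itself a permitted onset, so the whole cluster goes right; preceding coda = ∅.
Between /u/ (V2) and /u/ (V3): cluster /ksr/ — the longest permitted-onset suffix is /r/; onset = /r/, preceding coda = /ks/.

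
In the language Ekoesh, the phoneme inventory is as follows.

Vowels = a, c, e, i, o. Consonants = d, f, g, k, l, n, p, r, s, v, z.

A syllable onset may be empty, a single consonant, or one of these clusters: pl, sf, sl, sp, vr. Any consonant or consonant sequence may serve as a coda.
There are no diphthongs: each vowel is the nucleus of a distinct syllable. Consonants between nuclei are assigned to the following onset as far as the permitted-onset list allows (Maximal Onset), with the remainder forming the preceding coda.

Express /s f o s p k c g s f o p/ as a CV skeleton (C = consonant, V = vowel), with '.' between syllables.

Nuclei (vowels): o, c, o → 3 syllables.
/o…c/ gap (V1→V2): /spk/; trying suffixes from longest down, /k/ is the first permitted one, so coda /sp/ | onset /k/.
/c…o/ gap (V2→V3): /gsf/ splits as /g/ + /sf/ (/sf/ is the longest suffix that is a licit onset).
Putting it together: sfosp.kcg.sfop.
Mapping each syllable to C/V: /sfosp/ → CCVCC, /kcg/ → CVC, /sfop/ → CCVC.

CCVCC.CVC.CCVC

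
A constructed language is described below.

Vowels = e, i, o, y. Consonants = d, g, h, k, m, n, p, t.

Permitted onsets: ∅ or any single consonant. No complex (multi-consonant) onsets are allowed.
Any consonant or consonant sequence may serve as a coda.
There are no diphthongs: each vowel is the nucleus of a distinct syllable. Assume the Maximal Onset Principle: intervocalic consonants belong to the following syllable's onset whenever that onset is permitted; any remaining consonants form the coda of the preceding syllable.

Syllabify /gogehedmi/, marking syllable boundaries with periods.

go.ge.hed.mi

Nuclei (vowels): o, e, e, i → 4 syllables.
V1 /o/ – V2 /e/: /g/ is a single consonant, so it becomes the next onset.
V2 /e/ – V3 /e/: just /h/ — single C goes to the following onset.
V3 /e/ – V4 /i/: cluster /dm/ — the longest permitted-onset suffix is /m/; onset = /m/, preceding coda = /d/.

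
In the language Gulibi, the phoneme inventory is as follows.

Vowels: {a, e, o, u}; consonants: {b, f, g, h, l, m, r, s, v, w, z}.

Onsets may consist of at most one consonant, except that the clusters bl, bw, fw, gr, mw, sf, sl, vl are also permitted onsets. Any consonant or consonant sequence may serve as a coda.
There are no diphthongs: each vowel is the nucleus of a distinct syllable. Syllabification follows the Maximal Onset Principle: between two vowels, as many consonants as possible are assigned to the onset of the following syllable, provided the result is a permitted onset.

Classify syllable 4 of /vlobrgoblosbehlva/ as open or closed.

closed

Vowels present: o, o, o, e, a; each is a nucleus, giving 5 syllables.
/o…o/ gap (V1→V2): /brg/ splits as /br/ + /g/ (/g/ is the longest suffix that is a licit onset).
/o…o/ gap (V2→V3): cluster /bl/ — /bl/ is itself a permitted onset, so the whole cluster goes right; preceding coda = ∅.
/o…e/ gap (V3→V4): cluster /sb/ — the longest permitted-onset suffix is /b/; onset = /b/, preceding coda = /s/.
/e…a/ gap (V4→V5): /hlv/ — longest licit onset from the right is /v/, leaving /hl/ as coda.
Putting it together: vlobr.go.blos.behl.va.
Syllable 4 is /behl/ with coda /hl/, so it is closed.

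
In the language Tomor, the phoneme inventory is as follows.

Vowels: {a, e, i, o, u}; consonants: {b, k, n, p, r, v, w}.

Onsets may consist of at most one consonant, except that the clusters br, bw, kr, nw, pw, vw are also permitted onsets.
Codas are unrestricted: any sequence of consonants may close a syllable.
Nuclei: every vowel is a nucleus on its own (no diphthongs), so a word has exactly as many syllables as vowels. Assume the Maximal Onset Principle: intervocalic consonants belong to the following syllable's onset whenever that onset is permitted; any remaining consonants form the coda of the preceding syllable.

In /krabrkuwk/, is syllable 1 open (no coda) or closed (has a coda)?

Vowels present: a, u; each is a nucleus, giving 2 syllables.
σ1/σ2 boundary: /brk/ — longest licit onset from the right is /k/, leaving /br/ as coda.
Result: krabr.kuwk.
Syllable 1 is /krabr/ with coda /br/, so it is closed.

closed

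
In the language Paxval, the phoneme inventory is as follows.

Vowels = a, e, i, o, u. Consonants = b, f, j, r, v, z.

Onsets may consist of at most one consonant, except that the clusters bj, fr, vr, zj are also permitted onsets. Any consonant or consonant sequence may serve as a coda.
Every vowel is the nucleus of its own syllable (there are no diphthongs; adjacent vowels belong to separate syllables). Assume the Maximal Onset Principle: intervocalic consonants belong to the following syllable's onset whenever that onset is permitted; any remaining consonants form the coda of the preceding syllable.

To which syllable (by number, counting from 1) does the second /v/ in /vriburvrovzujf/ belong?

Nuclei (vowels): i, u, o, u → 4 syllables.
σ1/σ2 boundary: /b/ → onset of the next syllable (single consonants are always licit onsets).
σ2/σ3 boundary: /rvr/ — longest licit onset from the right is /vr/, leaving /r/ as coda.
σ3/σ4 boundary: /vz/ — longest licit onset from the right is /z/, leaving /v/ as coda.
So the parse is vri.bur.vrov.zujf.
The second /v/ is in the onset of syllable 3 (/vrov/).

3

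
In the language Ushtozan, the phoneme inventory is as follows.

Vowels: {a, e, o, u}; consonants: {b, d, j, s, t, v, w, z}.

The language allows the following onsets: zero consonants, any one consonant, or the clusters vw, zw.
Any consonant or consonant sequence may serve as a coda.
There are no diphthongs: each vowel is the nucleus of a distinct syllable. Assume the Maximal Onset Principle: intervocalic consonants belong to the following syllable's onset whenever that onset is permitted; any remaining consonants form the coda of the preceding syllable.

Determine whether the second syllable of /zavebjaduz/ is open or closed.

Vowels present: a, e, a, u; each is a nucleus, giving 4 syllables.
/a…e/ gap (V1→V2): /v/ → onset of the next syllable (single consonants are always licit onsets).
/e…a/ gap (V2→V3): /bj/; trying suffixes from longest down, /j/ is the first permitted one, so coda /b/ | onset /j/.
/a…u/ gap (V3→V4): /d/ → onset of the next syllable (single consonants are always licit onsets).
So the parse is za.veb.ja.duz.
Syllable 2 is /veb/ with coda /b/, so it is closed.

closed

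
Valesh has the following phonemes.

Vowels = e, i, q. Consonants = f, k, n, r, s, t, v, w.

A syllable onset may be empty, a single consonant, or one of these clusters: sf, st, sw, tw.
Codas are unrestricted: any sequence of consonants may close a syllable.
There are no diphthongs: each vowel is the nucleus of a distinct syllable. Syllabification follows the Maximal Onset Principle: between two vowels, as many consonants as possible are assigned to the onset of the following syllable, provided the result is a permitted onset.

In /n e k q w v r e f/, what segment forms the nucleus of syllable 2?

Nuclei (vowels): e, q, e → 3 syllables.
The second nucleus (vowel 2 from the left) is /q/.

q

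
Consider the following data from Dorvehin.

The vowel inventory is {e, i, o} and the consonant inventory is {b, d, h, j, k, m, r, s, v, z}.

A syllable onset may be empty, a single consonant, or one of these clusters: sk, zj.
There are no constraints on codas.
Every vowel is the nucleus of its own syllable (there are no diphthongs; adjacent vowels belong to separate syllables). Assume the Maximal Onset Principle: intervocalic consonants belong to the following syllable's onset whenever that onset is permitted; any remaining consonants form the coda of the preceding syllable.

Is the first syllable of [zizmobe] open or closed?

closed

Vowels present: i, o, e; each is a nucleus, giving 3 syllables.
V1 /i/ – V2 /o/: /zm/; trying suffixes from longest down, /m/ is the first permitted one, so coda /z/ | onset /m/.
V2 /o/ – V3 /e/: just /b/ — single C goes to the following onset.
So the parse is ziz.mo.be.
Syllable 1 is /ziz/ with coda /z/, so it is closed.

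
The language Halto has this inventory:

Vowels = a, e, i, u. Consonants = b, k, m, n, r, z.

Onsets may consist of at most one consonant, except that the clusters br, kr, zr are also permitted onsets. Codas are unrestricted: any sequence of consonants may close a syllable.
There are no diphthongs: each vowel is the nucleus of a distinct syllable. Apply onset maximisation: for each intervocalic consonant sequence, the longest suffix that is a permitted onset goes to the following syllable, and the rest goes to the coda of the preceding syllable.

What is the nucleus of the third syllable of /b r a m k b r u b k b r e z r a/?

e

Nuclei (vowels): a, u, e, a → 4 syllables.
The third nucleus (vowel 3 from the left) is /e/.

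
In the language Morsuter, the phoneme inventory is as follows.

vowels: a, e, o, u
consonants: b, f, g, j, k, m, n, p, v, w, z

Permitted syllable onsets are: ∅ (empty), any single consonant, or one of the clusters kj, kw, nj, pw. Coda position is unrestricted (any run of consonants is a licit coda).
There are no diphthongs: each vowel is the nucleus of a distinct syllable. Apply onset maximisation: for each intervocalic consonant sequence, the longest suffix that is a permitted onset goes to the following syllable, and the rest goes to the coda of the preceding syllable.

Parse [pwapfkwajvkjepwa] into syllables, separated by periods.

pwapf.kwajv.kje.pwa

Vowels present: a, a, e, a; each is a nucleus, giving 4 syllables.
σ1/σ2 boundary: /pfkw/; trying suffixes from longest down, /kw/ is the first permitted one, so coda /pf/ | onset /kw/.
σ2/σ3 boundary: /jvkj/ splits as /jv/ + /kj/ (/kj/ is the longest suffix that is a licit onset).
σ3/σ4 boundary: /pw/ — entire cluster is a permitted onset → onset /pw/, coda ∅.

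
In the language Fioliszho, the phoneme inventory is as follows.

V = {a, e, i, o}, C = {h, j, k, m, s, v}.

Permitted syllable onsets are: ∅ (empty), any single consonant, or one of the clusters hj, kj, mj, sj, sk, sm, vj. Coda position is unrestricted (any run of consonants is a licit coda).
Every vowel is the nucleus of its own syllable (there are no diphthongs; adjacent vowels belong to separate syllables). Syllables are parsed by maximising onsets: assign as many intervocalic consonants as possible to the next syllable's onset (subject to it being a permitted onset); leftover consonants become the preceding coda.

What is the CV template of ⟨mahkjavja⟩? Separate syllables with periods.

Vowels present: a, a, a; each is a nucleus, giving 3 syllables.
V1 /a/ – V2 /a/: /hkj/; trying suffixes from longest down, /kj/ is the first permitted one, so coda /h/ | onset /kj/.
V2 /a/ – V3 /a/: /vj/ — entire cluster is a permitted onset → onset /vj/, coda ∅.
Syllabification: mah.kja.vja.
Mapping each syllable to C/V: /mah/ → CVC, /kja/ → CCV, /vja/ → CCV.

CVC.CCV.CCV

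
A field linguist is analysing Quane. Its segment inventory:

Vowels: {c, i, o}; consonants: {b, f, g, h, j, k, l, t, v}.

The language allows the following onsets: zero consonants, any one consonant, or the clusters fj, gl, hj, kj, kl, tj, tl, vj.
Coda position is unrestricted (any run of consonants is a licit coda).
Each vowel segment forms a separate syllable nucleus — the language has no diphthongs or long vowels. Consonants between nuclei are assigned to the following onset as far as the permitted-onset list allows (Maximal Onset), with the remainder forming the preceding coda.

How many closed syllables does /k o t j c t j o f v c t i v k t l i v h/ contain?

The vowels are o, c, o, c, i, i — 6 nuclei, so 6 syllables.
V1 /o/ – V2 /c/: /tj/ is a licit onset in full, so it all attaches to the next syllable.
V2 /c/ – V3 /o/: cluster /tj/ — /tj/ is itself a permitted onset, so the whole cluster goes right; preceding coda = ∅.
V3 /o/ – V4 /c/: /fv/ splits as /f/ + /v/ (/v/ is the longest suffix that is a licit onset).
V4 /c/ – V5 /i/: just /t/ — single C goes to the following onset.
V5 /i/ – V6 /i/: cluster /vktl/ — the longest permitted-onset suffix is /tl/; onset = /tl/, preceding coda = /vk/.
Syllabification: ko.tjc.tjof.vc.tivk.tlivh.
Classifying each syllable: /ko/ (open), /tjc/ (open), /tjof/ (closed), /vc/ (open), /tivk/ (closed), /tlivh/ (closed).
Closed syllables: 3.

3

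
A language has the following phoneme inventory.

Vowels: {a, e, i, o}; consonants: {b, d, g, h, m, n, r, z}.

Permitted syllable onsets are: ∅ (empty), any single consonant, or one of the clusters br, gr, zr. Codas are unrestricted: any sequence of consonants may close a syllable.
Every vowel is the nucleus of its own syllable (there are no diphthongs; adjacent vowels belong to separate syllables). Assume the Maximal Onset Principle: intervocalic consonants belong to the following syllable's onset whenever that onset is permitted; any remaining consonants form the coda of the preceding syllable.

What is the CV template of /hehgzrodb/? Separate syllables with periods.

Vowels present: e, o; each is a nucleus, giving 2 syllables.
Between /e/ (V1) and /o/ (V2): /hgzr/ — longest licit onset from the right is /zr/, leaving /hg/ as coda.
Putting it together: hehg.zrodb.
Mapping each syllable to C/V: /hehg/ → CVCC, /zrodb/ → CCVCC.

CVCC.CCVCC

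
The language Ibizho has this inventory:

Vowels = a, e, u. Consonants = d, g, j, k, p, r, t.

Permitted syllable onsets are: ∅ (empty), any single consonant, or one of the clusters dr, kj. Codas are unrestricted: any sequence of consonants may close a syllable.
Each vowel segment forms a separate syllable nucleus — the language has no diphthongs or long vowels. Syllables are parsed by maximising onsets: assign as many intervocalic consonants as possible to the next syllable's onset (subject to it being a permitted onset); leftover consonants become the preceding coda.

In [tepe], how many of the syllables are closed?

Vowels present: e, e; each is a nucleus, giving 2 syllables.
Between /e/ (V1) and /e/ (V2): /p/ → onset of the next syllable (single consonants are always licit onsets).
Result: te.pe.
Classifying each syllable: /te/ (open), /pe/ (open).
Closed syllables: 0.

0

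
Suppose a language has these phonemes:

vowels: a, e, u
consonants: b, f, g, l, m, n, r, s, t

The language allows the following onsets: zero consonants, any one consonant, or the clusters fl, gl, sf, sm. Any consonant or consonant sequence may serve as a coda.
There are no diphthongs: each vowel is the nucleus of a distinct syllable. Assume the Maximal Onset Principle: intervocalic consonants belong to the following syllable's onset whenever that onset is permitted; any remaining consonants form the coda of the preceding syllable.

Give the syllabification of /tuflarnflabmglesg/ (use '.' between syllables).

Vowels present: u, a, a, e; each is a nucleus, giving 4 syllables.
Between /u/ (V1) and /a/ (V2): cluster /fl/ — /fl/ is itself a permitted onset, so the whole cluster goes right; preceding coda = ∅.
Between /a/ (V2) and /a/ (V3): /rnfl/; trying suffixes from longest down, /fl/ is the first permitted one, so coda /rn/ | onset /fl/.
Between /a/ (V3) and /e/ (V4): /bmgl/; trying suffixes from longest down, /gl/ is the first permitted one, so coda /bm/ | onset /gl/.

tu.flarn.flabm.glesg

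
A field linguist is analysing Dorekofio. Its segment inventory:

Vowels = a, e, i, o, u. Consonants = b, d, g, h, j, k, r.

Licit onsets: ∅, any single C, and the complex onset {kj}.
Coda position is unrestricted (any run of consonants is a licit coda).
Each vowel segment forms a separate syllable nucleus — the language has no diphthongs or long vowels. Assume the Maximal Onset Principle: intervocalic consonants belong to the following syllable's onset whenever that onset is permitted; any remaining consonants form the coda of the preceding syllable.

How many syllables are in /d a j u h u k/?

Nuclei (vowels): a, u, u → 3 syllables.

3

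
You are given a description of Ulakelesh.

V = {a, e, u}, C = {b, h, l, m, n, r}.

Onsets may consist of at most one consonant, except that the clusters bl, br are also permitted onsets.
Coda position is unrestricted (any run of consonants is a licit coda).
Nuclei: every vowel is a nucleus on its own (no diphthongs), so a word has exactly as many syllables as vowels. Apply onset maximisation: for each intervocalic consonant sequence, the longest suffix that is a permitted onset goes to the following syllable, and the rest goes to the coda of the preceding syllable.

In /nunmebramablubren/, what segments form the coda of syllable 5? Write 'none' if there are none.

none

Nuclei (vowels): u, e, a, a, u, e → 6 syllables.
σ1/σ2 boundary: /nm/ — longest licit onset from the right is /m/, leaving /n/ as coda.
σ2/σ3 boundary: /br/ — entire cluster is a permitted onset → onset /br/, coda ∅.
σ3/σ4 boundary: just /m/ — single C goes to the following onset.
σ4/σ5 boundary: /bl/ — entire cluster is a permitted onset → onset /bl/, coda ∅.
σ5/σ6 boundary: cluster /br/ — /br/ is itself a permitted onset, so the whole cluster goes right; preceding coda = ∅.
Syllabification: nun.me.bra.ma.blu.bren.
Syllable 5 is /blu/: onset /bl/, nucleus /u/, coda ∅.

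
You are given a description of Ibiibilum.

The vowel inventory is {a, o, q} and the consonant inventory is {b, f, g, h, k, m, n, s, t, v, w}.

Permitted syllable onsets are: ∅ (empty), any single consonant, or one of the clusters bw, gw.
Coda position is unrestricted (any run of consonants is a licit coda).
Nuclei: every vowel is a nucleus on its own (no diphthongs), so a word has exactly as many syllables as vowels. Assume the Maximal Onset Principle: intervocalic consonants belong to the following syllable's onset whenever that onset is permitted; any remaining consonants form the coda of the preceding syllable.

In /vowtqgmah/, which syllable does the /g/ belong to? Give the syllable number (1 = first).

The vowels are o, q, a — 3 nuclei, so 3 syllables.
Between /o/ (V1) and /q/ (V2): cluster /wt/ — the longest permitted-onset suffix is /t/; onset = /t/, preceding coda = /w/.
Between /q/ (V2) and /a/ (V3): /gm/ splits as /g/ + /m/ (/m/ is the longest suffix that is a licit onset).
Putting it together: vow.tqg.mah.
The /g/ is in the coda of syllable 2 (/tqg/).

2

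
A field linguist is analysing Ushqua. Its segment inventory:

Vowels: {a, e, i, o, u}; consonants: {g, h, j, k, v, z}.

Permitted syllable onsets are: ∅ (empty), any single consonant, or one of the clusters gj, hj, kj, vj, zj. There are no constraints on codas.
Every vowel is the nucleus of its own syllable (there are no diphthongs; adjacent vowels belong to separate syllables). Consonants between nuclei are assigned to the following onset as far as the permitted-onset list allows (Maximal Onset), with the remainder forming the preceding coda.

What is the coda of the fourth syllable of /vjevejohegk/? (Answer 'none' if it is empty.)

gk

Nuclei (vowels): e, e, o, e → 4 syllables.
V1 /e/ – V2 /e/: just /v/ — single C goes to the following onset.
V2 /e/ – V3 /o/: /j/ is a single consonant, so it becomes the next onset.
V3 /o/ – V4 /e/: /h/ is a single consonant, so it becomes the next onset.
Putting it together: vje.ve.jo.hegk.
Syllable 4 is /hegk/: onset /h/, nucleus /e/, coda /gk/.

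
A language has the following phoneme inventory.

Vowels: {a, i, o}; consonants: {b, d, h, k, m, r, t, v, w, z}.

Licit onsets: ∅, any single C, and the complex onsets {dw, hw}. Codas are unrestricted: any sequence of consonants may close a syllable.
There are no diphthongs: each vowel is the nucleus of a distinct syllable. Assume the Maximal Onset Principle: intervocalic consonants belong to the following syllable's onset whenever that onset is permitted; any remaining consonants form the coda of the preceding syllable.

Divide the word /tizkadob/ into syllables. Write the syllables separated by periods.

Nuclei (vowels): i, a, o → 3 syllables.
/i…a/ gap (V1→V2): /zk/ — longest licit onset from the right is /k/, leaving /z/ as coda.
/a…o/ gap (V2→V3): /d/ is a single consonant, so it becomes the next onset.

tiz.ka.dob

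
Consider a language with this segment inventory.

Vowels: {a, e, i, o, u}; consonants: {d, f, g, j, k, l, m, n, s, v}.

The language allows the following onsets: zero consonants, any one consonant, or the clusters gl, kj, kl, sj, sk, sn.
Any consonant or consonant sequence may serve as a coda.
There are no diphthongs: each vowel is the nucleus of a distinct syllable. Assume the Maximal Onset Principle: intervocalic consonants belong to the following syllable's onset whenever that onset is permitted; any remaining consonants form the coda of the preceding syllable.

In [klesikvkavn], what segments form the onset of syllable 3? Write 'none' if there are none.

k

The vowels are e, i, a — 3 nuclei, so 3 syllables.
V1 /e/ – V2 /i/: /s/ → onset of the next syllable (single consonants are always licit onsets).
V2 /i/ – V3 /a/: cluster /kvk/ — the longest permitted-onset suffix is /k/; onset = /k/, preceding coda = /kv/.
Putting it together: kle.sikv.kavn.
Syllable 3 is /kavn/: onset /k/, nucleus /a/, coda /vn/.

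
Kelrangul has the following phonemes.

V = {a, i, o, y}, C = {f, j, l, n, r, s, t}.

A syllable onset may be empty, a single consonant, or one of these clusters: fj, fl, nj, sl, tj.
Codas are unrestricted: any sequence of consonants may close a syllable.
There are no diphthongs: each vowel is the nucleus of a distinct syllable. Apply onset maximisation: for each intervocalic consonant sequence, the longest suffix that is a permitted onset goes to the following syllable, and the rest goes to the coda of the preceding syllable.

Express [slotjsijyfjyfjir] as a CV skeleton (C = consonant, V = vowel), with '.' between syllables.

CCVCC.CV.CV.CCV.CCVC

The vowels are o, i, y, y, i — 5 nuclei, so 5 syllables.
V1 /o/ – V2 /i/: cluster /tjs/ — the longest permitted-onset suffix is /s/; onset = /s/, preceding coda = /tj/.
V2 /i/ – V3 /y/: /j/ → onset of the next syllable (single consonants are always licit onsets).
V3 /y/ – V4 /y/: /fj/ — entire cluster is a permitted onset → onset /fj/, coda ∅.
V4 /y/ – V5 /i/: /fj/ is a licit onset in full, so it all attaches to the next syllable.
Putting it together: slotj.si.jy.fjy.fjir.
Mapping each syllable to C/V: /slotj/ → CCVCC, /si/ → CV, /jy/ → CV, /fjy/ → CCV, /fjir/ → CCVC.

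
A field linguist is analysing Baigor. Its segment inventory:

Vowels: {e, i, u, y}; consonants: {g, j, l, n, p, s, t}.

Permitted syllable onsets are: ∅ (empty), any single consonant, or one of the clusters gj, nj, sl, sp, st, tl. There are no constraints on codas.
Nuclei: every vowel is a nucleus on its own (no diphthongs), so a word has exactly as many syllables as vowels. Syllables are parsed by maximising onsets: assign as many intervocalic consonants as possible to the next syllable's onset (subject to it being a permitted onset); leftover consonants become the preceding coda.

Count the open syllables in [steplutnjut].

0

Nuclei (vowels): e, u, u → 3 syllables.
Between /e/ (V1) and /u/ (V2): cluster /pl/ — the longest permitted-onset suffix is /l/; onset = /l/, preceding coda = /p/.
Between /u/ (V2) and /u/ (V3): cluster /tnj/ — the longest permitted-onset suffix is /nj/; onset = /nj/, preceding coda = /t/.
Syllabification: step.lut.njut.
Classifying each syllable: /step/ (closed), /lut/ (closed), /njut/ (closed).
Open syllables: 0.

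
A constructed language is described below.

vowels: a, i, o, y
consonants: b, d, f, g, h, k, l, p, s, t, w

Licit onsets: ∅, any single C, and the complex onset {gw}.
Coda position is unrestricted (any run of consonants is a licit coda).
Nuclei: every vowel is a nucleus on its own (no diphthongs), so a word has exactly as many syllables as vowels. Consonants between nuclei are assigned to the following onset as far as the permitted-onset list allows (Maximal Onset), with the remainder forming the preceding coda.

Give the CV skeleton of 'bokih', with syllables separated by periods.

Vowels present: o, i; each is a nucleus, giving 2 syllables.
/o…i/ gap (V1→V2): /k/ → onset of the next syllable (single consonants are always licit onsets).
Syllabification: bo.kih.
Mapping each syllable to C/V: /bo/ → CV, /kih/ → CVC.

CV.CVC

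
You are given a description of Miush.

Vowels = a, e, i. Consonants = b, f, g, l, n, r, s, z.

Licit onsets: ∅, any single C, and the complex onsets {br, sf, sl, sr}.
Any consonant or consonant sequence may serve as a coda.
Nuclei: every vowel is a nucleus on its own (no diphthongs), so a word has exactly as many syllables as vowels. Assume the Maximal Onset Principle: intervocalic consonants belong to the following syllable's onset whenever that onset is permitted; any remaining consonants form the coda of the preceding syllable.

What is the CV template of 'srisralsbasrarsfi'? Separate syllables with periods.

Nuclei (vowels): i, a, a, a, i → 5 syllables.
V1 /i/ – V2 /a/: /sr/ is a licit onset in full, so it all attaches to the next syllable.
V2 /a/ – V3 /a/: /lsb/ — longest licit onset from the right is /b/, leaving /ls/ as coda.
V3 /a/ – V4 /a/: /sr/ — entire cluster is a permitted onset → onset /sr/, coda ∅.
V4 /a/ – V5 /i/: /rsf/ splits as /r/ + /sf/ (/sf/ is the longest suffix that is a licit onset).
Result: sri.srals.ba.srar.sfi.
Mapping each syllable to C/V: /sri/ → CCV, /srals/ → CCVCC, /ba/ → CV, /srar/ → CCVC, /sfi/ → CCV.

CCV.CCVCC.CV.CCVC.CCV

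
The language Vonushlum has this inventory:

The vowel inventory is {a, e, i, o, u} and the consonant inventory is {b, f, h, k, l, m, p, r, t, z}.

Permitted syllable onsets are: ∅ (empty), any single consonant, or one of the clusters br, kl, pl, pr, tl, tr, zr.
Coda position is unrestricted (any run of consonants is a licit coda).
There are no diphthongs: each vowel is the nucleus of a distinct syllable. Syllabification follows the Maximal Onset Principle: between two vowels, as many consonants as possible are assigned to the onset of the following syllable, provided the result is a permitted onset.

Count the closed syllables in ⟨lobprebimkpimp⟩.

3

The vowels are o, e, i, i — 4 nuclei, so 4 syllables.
/o…e/ gap (V1→V2): /bpr/ splits as /b/ + /pr/ (/pr/ is the longest suffix that is a licit onset).
/e…i/ gap (V2→V3): /b/ is a single consonant, so it becomes the next onset.
/i…i/ gap (V3→V4): /mkp/; trying suffixes from longest down, /p/ is the first permitted one, so coda /mk/ | onset /p/.
So the parse is lob.pre.bimk.pimp.
Classifying each syllable: /lob/ (closed), /pre/ (open), /bimk/ (closed), /pimp/ (closed).
Closed syllables: 3.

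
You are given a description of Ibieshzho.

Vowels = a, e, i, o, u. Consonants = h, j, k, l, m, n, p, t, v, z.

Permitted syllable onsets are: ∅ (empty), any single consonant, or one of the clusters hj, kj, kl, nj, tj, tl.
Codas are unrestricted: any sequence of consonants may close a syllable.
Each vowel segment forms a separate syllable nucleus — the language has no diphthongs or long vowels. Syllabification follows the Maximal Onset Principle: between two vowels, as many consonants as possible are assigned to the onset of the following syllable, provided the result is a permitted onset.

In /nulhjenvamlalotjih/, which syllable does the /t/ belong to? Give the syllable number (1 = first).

6

Nuclei (vowels): u, e, a, a, o, i → 6 syllables.
Between /u/ (V1) and /e/ (V2): /lhj/ splits as /l/ + /hj/ (/hj/ is the longest suffix that is a licit onset).
Between /e/ (V2) and /a/ (V3): /nv/ splits as /n/ + /v/ (/v/ is the longest suffix that is a licit onset).
Between /a/ (V3) and /a/ (V4): cluster /ml/ — the longest permitted-onset suffix is /l/; onset = /l/, preceding coda = /m/.
Between /a/ (V4) and /o/ (V5): just /l/ — single C goes to the following onset.
Between /o/ (V5) and /i/ (V6): cluster /tj/ — /tj/ is itself a permitted onset, so the whole cluster goes right; preceding coda = ∅.
So the parse is nul.hjen.vam.la.lo.tjih.
The /t/ is in the onset of syllable 6 (/tjih/).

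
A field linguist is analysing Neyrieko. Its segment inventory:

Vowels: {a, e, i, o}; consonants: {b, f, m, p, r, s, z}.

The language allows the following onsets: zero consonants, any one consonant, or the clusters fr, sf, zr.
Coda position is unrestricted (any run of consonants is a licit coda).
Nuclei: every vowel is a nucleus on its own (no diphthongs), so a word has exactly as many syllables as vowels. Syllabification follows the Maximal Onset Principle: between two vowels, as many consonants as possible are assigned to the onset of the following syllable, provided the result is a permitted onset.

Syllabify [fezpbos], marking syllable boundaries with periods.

Nuclei (vowels): e, o → 2 syllables.
Between /e/ (V1) and /o/ (V2): /zpb/ splits as /zp/ + /b/ (/b/ is the longest suffix that is a licit onset).

fezp.bos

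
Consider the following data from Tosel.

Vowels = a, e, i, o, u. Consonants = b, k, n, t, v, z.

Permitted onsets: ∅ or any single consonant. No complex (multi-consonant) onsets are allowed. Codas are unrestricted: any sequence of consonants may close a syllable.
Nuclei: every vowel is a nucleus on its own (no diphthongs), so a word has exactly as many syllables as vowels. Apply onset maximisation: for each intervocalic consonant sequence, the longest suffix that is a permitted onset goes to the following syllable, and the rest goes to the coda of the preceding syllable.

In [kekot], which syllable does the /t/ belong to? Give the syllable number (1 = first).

Vowels present: e, o; each is a nucleus, giving 2 syllables.
σ1/σ2 boundary: just /k/ — single C goes to the following onset.
Syllabification: ke.kot.
The /t/ is in the coda of syllable 2 (/kot/).

2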